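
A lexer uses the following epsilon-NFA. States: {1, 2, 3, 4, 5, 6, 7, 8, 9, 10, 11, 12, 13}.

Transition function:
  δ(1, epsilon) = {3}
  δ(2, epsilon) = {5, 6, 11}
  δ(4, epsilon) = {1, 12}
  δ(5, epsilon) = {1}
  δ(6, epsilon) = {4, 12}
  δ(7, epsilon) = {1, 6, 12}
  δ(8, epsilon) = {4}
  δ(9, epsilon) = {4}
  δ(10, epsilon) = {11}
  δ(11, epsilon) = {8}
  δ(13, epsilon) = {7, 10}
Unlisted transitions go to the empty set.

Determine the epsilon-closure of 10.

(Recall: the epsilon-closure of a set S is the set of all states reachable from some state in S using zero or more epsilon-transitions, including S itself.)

{1, 3, 4, 8, 10, 11, 12}

Start with {10}.
From 10 via epsilon: add 11.
From 11 via epsilon: add 8.
From 8 via epsilon: add 4.
From 4 via epsilon: add 1, 12.
From 1 via epsilon: add 3.
No new states can be added; the closed set is {1, 3, 4, 8, 10, 11, 12}.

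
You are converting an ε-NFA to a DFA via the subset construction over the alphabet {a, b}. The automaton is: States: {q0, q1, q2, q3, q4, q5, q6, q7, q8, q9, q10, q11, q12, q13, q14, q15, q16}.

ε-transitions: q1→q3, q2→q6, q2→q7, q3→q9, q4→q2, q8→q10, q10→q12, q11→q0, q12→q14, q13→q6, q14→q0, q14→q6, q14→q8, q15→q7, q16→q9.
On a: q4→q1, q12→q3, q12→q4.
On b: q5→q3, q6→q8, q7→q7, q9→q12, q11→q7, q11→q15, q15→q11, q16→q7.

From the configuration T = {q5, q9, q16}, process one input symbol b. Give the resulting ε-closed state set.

{q0, q3, q6, q7, q8, q9, q10, q12, q14}

q5 on b → {q3}.
q9 on b → {q12}.
q16 on b → {q7}.
Union after reading b: {q3, q7, q12}.
Now take the ε-closure:
From q3 via ε: add q9.
From q12 via ε: add q14.
From q14 via ε: add q0, q6, q8.
From q8 via ε: add q10.
No new states can be added; the closed set is {q0, q3, q6, q7, q8, q9, q10, q12, q14}.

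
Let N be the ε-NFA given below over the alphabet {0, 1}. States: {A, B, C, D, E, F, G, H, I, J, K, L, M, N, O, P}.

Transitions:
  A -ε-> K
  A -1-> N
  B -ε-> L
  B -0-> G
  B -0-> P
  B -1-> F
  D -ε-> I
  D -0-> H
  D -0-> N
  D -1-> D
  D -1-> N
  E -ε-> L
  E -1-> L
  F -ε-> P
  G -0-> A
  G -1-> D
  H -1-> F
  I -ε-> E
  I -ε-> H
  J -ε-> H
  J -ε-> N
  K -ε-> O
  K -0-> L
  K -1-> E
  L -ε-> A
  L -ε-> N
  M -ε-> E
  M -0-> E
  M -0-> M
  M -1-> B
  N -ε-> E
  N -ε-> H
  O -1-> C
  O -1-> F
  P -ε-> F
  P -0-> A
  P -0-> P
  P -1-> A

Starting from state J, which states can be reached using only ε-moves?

{A, E, H, J, K, L, N, O}

Start with {J}.
From J via ε: add H, N.
From N via ε: add E.
From E via ε: add L.
From L via ε: add A.
From A via ε: add K.
From K via ε: add O.
No new states can be added; the closed set is {A, E, H, J, K, L, N, O}.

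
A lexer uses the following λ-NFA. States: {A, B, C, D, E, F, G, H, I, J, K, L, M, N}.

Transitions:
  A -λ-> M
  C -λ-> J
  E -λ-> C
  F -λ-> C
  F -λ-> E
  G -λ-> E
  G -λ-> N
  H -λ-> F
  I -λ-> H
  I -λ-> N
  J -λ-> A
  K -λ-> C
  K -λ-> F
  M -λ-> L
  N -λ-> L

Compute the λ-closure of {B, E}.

Start with {B, E}.
From E via λ: add C.
From C via λ: add J.
From J via λ: add A.
From A via λ: add M.
From M via λ: add L.
No new states can be added; the closed set is {A, B, C, E, J, L, M}.

{A, B, C, E, J, L, M}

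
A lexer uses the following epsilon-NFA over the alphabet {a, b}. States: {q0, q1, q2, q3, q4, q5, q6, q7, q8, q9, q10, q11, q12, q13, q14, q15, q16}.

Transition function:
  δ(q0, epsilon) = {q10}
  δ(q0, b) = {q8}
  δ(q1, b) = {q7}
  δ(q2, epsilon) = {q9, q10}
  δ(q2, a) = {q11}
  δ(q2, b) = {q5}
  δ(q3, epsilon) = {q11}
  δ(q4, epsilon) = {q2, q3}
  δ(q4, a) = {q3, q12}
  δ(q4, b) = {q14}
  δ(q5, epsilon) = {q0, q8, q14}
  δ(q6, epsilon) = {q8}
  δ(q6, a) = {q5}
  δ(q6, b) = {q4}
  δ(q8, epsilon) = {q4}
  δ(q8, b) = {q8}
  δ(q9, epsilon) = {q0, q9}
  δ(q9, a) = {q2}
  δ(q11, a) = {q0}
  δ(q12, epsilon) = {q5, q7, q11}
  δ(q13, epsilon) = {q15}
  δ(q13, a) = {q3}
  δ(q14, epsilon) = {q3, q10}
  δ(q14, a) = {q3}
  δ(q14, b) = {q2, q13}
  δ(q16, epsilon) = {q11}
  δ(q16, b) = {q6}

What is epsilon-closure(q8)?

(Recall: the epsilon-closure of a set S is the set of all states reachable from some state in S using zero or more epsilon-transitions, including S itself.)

Start with {q8}.
From q8 via epsilon: add q4.
From q4 via epsilon: add q2, q3.
From q2 via epsilon: add q9, q10.
From q3 via epsilon: add q11.
From q9 via epsilon: add q0.
No new states can be added; the closed set is {q0, q2, q3, q4, q8, q9, q10, q11}.

{q0, q2, q3, q4, q8, q9, q10, q11}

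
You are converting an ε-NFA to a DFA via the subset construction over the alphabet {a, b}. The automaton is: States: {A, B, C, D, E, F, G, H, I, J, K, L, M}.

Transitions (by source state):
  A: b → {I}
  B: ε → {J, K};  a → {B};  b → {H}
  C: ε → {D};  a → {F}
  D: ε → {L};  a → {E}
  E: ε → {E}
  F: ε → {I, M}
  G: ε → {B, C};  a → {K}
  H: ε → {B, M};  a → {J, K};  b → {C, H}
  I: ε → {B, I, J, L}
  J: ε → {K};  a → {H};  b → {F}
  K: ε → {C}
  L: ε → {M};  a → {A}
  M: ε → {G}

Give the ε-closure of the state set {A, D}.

Start with {A, D}.
From D via ε: add L.
From L via ε: add M.
From M via ε: add G.
From G via ε: add B, C.
From B via ε: add J, K.
No new states can be added; the closed set is {A, B, C, D, G, J, K, L, M}.

{A, B, C, D, G, J, K, L, M}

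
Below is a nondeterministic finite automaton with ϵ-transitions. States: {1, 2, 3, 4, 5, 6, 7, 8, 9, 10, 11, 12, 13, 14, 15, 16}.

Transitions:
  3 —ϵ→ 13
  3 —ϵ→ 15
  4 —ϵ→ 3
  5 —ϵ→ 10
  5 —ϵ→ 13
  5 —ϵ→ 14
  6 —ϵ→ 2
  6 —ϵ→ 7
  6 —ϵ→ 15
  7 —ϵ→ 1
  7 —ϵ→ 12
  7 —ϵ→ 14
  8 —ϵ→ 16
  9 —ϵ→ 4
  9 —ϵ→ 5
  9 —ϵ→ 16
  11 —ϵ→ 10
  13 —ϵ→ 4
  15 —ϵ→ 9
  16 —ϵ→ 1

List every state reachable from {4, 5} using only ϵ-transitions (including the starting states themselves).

{1, 3, 4, 5, 9, 10, 13, 14, 15, 16}

Start with {4, 5}.
From 4 via ϵ: add 3.
From 5 via ϵ: add 10, 13, 14.
From 3 via ϵ: add 15.
From 15 via ϵ: add 9.
From 9 via ϵ: add 16.
From 16 via ϵ: add 1.
No new states can be added; the closed set is {1, 3, 4, 5, 9, 10, 13, 14, 15, 16}.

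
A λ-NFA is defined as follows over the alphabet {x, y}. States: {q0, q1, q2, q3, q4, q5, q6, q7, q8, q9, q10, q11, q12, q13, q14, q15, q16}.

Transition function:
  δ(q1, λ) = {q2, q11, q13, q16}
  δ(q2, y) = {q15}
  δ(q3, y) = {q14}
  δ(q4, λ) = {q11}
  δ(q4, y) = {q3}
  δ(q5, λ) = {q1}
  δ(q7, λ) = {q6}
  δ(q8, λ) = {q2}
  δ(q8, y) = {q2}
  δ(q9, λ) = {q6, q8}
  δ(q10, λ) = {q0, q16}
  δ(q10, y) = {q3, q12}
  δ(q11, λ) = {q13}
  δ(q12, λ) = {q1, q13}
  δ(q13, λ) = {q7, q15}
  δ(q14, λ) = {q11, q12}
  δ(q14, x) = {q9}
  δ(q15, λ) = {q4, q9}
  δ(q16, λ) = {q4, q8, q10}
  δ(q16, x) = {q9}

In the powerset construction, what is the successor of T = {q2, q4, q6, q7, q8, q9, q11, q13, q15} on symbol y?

q2 on y → {q15}.
q4 on y → {q3}.
q8 on y → {q2}.
No y-transition from q6, q7, q9, q11, q13, q15.
Union after reading y: {q2, q3, q15}.
Now take the λ-closure:
From q15 via λ: add q4, q9.
From q4 via λ: add q11.
From q9 via λ: add q6, q8.
From q11 via λ: add q13.
From q13 via λ: add q7.
No new states can be added; the closed set is {q2, q3, q4, q6, q7, q8, q9, q11, q13, q15}.

{q2, q3, q4, q6, q7, q8, q9, q11, q13, q15}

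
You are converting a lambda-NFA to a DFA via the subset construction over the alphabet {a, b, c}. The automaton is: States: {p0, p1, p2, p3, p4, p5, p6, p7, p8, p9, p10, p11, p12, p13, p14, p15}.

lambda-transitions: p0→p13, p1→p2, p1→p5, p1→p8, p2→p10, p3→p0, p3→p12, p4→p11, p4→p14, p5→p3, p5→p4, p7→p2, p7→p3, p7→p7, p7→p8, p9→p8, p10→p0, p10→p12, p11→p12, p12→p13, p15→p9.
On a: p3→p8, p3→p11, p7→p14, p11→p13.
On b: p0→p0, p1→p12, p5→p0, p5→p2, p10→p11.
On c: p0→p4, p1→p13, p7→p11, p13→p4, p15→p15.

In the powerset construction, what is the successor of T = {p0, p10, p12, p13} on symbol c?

p0 on c → {p4}.
p13 on c → {p4}.
No c-transition from p10, p12.
Union after reading c: {p4}.
Now take the lambda-closure:
From p4 via lambda: add p11, p14.
From p11 via lambda: add p12.
From p12 via lambda: add p13.
No new states can be added; the closed set is {p4, p11, p12, p13, p14}.

{p4, p11, p12, p13, p14}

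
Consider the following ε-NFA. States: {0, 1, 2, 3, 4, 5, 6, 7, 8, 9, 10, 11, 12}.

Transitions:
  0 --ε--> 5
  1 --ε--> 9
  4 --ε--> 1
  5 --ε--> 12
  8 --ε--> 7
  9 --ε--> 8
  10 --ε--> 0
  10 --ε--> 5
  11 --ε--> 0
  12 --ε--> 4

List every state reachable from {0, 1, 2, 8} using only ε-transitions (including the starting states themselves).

Start with {0, 1, 2, 8}.
From 0 via ε: add 5.
From 1 via ε: add 9.
From 8 via ε: add 7.
From 5 via ε: add 12.
From 12 via ε: add 4.
No new states can be added; the closed set is {0, 1, 2, 4, 5, 7, 8, 9, 12}.

{0, 1, 2, 4, 5, 7, 8, 9, 12}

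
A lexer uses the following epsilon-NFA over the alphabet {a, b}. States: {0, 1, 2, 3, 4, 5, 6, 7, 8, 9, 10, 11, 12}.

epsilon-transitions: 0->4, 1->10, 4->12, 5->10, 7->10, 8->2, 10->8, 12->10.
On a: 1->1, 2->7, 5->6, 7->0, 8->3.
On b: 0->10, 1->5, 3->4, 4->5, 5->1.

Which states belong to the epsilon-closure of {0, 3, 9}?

{0, 2, 3, 4, 8, 9, 10, 12}

Start with {0, 3, 9}.
From 0 via epsilon: add 4.
From 4 via epsilon: add 12.
From 12 via epsilon: add 10.
From 10 via epsilon: add 8.
From 8 via epsilon: add 2.
No new states can be added; the closed set is {0, 2, 3, 4, 8, 9, 10, 12}.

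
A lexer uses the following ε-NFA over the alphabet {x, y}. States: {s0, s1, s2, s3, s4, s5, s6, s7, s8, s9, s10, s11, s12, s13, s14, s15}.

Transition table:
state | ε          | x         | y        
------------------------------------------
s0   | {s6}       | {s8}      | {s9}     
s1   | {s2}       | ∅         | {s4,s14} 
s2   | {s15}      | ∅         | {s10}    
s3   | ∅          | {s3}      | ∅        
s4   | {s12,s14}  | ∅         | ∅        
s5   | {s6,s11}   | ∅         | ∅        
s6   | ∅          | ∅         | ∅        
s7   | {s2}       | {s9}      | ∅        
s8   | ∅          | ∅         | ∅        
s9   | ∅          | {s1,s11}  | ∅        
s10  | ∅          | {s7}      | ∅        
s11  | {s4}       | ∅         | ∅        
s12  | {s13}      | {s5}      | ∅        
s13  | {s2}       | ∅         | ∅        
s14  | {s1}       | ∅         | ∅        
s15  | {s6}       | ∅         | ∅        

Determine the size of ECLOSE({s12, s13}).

5

Start with {s12, s13}.
From s13 via ε: add s2.
From s2 via ε: add s15.
From s15 via ε: add s6.
ε-closure = {s2, s6, s12, s13, s15}, which has 5 states.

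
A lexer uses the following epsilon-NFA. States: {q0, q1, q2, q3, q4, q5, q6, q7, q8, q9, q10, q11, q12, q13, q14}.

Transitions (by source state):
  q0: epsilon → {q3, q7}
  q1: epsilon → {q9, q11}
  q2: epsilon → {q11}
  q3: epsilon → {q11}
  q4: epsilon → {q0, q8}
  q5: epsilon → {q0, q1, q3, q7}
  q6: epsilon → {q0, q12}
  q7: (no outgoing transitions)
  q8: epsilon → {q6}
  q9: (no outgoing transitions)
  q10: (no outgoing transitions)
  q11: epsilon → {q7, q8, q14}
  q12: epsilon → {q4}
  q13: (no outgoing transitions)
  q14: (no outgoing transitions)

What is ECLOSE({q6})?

{q0, q3, q4, q6, q7, q8, q11, q12, q14}

Start with {q6}.
From q6 via epsilon: add q0, q12.
From q0 via epsilon: add q3, q7.
From q12 via epsilon: add q4.
From q3 via epsilon: add q11.
From q4 via epsilon: add q8.
From q11 via epsilon: add q14.
No new states can be added; the closed set is {q0, q3, q4, q6, q7, q8, q11, q12, q14}.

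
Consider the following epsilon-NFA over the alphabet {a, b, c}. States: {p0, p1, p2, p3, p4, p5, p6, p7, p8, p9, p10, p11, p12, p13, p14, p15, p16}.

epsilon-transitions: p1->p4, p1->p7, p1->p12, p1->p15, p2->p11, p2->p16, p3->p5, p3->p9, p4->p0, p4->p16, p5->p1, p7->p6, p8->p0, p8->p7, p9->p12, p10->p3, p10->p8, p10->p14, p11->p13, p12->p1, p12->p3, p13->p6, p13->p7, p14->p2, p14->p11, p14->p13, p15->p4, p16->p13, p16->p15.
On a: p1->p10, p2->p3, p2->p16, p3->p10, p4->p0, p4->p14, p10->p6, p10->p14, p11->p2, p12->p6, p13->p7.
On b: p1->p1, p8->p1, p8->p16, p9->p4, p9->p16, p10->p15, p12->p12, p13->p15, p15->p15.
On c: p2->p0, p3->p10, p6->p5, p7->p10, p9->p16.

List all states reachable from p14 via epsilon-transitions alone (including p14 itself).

Start with {p14}.
From p14 via epsilon: add p2, p11, p13.
From p2 via epsilon: add p16.
From p13 via epsilon: add p6, p7.
From p16 via epsilon: add p15.
From p15 via epsilon: add p4.
From p4 via epsilon: add p0.
No new states can be added; the closed set is {p0, p2, p4, p6, p7, p11, p13, p14, p15, p16}.

{p0, p2, p4, p6, p7, p11, p13, p14, p15, p16}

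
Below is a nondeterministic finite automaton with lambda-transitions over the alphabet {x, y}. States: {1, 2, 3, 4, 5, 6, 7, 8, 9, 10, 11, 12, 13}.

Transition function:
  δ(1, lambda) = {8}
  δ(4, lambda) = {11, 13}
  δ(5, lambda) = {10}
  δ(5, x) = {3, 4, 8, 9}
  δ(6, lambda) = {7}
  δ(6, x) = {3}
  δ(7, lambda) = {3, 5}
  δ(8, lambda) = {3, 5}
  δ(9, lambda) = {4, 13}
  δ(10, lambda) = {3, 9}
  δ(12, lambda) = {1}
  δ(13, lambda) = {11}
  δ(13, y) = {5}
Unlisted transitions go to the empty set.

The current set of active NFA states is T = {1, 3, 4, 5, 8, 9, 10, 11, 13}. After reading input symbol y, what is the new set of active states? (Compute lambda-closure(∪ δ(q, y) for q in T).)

{3, 4, 5, 9, 10, 11, 13}

13 on y → {5}.
No y-transition from 1, 3, 4, 5, 8, 9, 10, 11.
Union after reading y: {5}.
Now take the lambda-closure:
From 5 via lambda: add 10.
From 10 via lambda: add 3, 9.
From 9 via lambda: add 4, 13.
From 4 via lambda: add 11.
No new states can be added; the closed set is {3, 4, 5, 9, 10, 11, 13}.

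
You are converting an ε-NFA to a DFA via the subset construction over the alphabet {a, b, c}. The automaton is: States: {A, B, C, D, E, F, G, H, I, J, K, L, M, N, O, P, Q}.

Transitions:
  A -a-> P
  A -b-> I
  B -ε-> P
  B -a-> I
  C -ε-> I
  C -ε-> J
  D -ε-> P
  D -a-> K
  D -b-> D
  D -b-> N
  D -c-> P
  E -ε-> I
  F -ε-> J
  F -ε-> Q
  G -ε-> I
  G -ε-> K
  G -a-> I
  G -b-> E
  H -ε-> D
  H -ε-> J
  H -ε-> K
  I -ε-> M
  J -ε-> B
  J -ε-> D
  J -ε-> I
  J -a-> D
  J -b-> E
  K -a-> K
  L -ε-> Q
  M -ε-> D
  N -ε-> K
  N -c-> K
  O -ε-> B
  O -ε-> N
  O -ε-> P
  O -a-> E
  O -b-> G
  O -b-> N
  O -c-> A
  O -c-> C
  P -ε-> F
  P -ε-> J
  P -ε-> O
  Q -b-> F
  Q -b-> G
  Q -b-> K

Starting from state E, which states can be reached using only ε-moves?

Start with {E}.
From E via ε: add I.
From I via ε: add M.
From M via ε: add D.
From D via ε: add P.
From P via ε: add F, J, O.
From F via ε: add Q.
From J via ε: add B.
From O via ε: add N.
From N via ε: add K.
No new states can be added; the closed set is {B, D, E, F, I, J, K, M, N, O, P, Q}.

{B, D, E, F, I, J, K, M, N, O, P, Q}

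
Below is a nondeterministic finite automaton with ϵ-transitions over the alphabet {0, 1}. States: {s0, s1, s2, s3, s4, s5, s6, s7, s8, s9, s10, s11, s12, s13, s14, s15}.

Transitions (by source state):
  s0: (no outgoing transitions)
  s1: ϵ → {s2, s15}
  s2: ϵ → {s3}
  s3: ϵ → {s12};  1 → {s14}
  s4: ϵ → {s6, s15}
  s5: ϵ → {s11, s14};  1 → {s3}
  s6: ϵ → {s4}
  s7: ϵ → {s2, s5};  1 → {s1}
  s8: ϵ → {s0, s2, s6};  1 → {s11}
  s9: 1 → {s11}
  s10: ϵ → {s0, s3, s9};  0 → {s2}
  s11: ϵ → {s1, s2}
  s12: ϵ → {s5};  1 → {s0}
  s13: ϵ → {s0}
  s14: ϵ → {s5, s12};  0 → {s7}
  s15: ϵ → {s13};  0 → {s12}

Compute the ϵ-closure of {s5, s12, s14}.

Start with {s5, s12, s14}.
From s5 via ϵ: add s11.
From s11 via ϵ: add s1, s2.
From s1 via ϵ: add s15.
From s2 via ϵ: add s3.
From s15 via ϵ: add s13.
From s13 via ϵ: add s0.
No new states can be added; the closed set is {s0, s1, s2, s3, s5, s11, s12, s13, s14, s15}.

{s0, s1, s2, s3, s5, s11, s12, s13, s14, s15}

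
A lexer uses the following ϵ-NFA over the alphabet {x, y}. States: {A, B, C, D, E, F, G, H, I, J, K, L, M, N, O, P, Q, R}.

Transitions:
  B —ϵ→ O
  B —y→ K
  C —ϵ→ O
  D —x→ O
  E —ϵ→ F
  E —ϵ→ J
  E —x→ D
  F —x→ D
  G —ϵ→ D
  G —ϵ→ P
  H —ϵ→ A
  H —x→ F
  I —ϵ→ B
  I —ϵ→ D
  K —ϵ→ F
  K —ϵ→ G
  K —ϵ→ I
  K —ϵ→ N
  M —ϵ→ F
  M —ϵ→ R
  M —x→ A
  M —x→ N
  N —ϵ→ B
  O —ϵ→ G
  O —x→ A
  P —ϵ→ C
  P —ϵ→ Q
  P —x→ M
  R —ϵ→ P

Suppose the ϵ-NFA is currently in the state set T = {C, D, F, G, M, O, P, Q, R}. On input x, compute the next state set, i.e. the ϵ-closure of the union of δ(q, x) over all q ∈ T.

D on x → {O}.
F on x → {D}.
M on x → {A, N}.
O on x → {A}.
P on x → {M}.
No x-transition from C, G, Q, R.
Union after reading x: {A, D, M, N, O}.
Now take the ϵ-closure:
From M via ϵ: add F, R.
From N via ϵ: add B.
From O via ϵ: add G.
From G via ϵ: add P.
From P via ϵ: add C, Q.
No new states can be added; the closed set is {A, B, C, D, F, G, M, N, O, P, Q, R}.

{A, B, C, D, F, G, M, N, O, P, Q, R}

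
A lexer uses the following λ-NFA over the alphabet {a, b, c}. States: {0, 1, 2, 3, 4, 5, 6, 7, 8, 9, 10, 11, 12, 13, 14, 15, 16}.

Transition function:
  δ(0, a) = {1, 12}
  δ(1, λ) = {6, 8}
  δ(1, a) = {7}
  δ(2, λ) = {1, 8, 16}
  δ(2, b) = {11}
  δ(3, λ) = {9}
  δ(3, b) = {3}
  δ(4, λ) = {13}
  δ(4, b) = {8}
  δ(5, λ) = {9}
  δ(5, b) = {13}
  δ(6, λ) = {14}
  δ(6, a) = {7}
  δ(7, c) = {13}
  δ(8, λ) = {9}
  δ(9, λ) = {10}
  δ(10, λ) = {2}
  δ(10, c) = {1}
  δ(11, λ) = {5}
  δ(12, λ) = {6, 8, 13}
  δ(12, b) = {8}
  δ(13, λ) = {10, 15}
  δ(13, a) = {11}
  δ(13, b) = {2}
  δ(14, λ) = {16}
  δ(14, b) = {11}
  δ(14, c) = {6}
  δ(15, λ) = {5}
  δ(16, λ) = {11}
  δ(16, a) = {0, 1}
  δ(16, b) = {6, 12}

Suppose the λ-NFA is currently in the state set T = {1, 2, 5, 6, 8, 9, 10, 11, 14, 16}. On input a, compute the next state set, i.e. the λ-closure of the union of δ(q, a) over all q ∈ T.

1 on a → {7}.
6 on a → {7}.
16 on a → {0, 1}.
No a-transition from 2, 5, 8, 9, 10, 11, 14.
Union after reading a: {0, 1, 7}.
Now take the λ-closure:
From 1 via λ: add 6, 8.
From 6 via λ: add 14.
From 8 via λ: add 9.
From 9 via λ: add 10.
From 14 via λ: add 16.
From 10 via λ: add 2.
From 16 via λ: add 11.
From 11 via λ: add 5.
No new states can be added; the closed set is {0, 1, 2, 5, 6, 7, 8, 9, 10, 11, 14, 16}.

{0, 1, 2, 5, 6, 7, 8, 9, 10, 11, 14, 16}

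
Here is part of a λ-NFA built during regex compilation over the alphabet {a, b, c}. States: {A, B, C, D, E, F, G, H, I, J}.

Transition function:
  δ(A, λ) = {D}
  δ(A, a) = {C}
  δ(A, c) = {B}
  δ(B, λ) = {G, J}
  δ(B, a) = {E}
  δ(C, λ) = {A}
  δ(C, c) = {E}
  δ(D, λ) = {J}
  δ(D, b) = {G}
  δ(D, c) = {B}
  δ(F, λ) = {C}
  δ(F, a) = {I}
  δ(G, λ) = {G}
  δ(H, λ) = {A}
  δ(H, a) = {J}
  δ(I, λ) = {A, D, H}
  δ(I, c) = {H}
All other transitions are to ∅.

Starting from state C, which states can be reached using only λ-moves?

Start with {C}.
From C via λ: add A.
From A via λ: add D.
From D via λ: add J.
No new states can be added; the closed set is {A, C, D, J}.

{A, C, D, J}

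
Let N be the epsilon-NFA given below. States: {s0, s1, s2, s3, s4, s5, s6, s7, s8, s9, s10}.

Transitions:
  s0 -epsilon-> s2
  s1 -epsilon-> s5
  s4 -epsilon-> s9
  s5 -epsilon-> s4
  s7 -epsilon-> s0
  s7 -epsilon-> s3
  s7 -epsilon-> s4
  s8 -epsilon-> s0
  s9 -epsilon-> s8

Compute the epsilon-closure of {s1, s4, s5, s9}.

Start with {s1, s4, s5, s9}.
From s9 via epsilon: add s8.
From s8 via epsilon: add s0.
From s0 via epsilon: add s2.
No new states can be added; the closed set is {s0, s1, s2, s4, s5, s8, s9}.

{s0, s1, s2, s4, s5, s8, s9}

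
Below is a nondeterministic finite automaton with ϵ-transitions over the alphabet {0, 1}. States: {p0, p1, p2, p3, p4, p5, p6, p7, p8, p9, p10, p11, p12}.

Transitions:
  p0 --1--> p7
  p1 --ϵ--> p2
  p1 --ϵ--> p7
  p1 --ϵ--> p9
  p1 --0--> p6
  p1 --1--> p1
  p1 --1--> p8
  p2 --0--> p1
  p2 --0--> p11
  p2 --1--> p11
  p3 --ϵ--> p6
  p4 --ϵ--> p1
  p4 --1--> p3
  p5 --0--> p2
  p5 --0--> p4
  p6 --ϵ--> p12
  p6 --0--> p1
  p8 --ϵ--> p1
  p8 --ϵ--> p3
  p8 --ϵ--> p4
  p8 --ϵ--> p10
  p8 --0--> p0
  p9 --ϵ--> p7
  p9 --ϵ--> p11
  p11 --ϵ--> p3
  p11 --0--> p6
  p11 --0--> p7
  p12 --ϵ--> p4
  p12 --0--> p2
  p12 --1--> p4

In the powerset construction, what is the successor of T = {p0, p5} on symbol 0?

{p1, p2, p3, p4, p6, p7, p9, p11, p12}

p5 on 0 → {p2, p4}.
No 0-transition from p0.
Union after reading 0: {p2, p4}.
Now take the ϵ-closure:
From p4 via ϵ: add p1.
From p1 via ϵ: add p7, p9.
From p9 via ϵ: add p11.
From p11 via ϵ: add p3.
From p3 via ϵ: add p6.
From p6 via ϵ: add p12.
No new states can be added; the closed set is {p1, p2, p3, p4, p6, p7, p9, p11, p12}.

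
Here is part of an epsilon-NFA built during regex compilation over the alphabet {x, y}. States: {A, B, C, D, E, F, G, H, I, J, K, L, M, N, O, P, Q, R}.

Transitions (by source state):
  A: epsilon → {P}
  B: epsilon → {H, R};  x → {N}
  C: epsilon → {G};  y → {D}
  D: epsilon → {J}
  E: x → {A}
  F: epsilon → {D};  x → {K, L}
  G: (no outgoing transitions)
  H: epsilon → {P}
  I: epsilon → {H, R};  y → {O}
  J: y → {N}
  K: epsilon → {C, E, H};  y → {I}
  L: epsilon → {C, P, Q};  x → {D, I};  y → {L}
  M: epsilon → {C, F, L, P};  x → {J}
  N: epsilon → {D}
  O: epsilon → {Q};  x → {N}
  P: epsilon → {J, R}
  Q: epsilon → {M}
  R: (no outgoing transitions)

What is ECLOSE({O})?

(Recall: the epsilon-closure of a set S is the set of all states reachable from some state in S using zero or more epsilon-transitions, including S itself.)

Start with {O}.
From O via epsilon: add Q.
From Q via epsilon: add M.
From M via epsilon: add C, F, L, P.
From C via epsilon: add G.
From F via epsilon: add D.
From P via epsilon: add J, R.
No new states can be added; the closed set is {C, D, F, G, J, L, M, O, P, Q, R}.

{C, D, F, G, J, L, M, O, P, Q, R}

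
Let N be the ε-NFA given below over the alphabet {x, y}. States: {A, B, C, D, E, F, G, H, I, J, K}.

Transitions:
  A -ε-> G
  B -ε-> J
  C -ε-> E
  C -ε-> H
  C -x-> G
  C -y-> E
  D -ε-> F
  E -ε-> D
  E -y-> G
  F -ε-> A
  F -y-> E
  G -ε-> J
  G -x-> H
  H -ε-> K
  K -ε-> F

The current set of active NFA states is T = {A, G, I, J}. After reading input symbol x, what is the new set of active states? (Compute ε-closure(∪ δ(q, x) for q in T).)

{A, F, G, H, J, K}

G on x → {H}.
No x-transition from A, I, J.
Union after reading x: {H}.
Now take the ε-closure:
From H via ε: add K.
From K via ε: add F.
From F via ε: add A.
From A via ε: add G.
From G via ε: add J.
No new states can be added; the closed set is {A, F, G, H, J, K}.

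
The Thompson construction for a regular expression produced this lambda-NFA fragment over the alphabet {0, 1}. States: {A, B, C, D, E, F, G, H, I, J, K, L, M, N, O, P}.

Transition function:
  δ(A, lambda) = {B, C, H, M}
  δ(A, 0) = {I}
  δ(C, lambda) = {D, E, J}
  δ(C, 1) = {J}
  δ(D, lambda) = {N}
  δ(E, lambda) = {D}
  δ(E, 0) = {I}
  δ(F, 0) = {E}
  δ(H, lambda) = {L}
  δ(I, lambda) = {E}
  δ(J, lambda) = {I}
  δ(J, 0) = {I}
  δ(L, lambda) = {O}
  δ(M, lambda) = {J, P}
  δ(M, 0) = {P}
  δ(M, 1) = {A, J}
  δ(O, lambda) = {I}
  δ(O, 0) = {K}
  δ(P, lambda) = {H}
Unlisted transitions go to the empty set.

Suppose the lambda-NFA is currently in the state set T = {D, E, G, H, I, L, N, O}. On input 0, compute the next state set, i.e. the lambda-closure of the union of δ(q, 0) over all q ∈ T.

{D, E, I, K, N}

E on 0 → {I}.
O on 0 → {K}.
No 0-transition from D, G, H, I, L, N.
Union after reading 0: {I, K}.
Now take the lambda-closure:
From I via lambda: add E.
From E via lambda: add D.
From D via lambda: add N.
No new states can be added; the closed set is {D, E, I, K, N}.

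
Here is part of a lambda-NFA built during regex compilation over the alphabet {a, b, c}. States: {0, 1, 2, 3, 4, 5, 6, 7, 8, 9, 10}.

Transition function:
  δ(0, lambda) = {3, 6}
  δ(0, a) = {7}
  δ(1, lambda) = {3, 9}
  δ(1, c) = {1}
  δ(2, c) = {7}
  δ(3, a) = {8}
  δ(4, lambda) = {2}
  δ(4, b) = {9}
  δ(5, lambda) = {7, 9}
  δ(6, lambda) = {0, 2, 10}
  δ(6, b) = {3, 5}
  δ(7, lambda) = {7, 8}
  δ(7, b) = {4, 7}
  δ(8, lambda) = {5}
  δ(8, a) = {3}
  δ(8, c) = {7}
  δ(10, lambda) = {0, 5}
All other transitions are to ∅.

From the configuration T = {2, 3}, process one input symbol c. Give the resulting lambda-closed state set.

2 on c → {7}.
No c-transition from 3.
Union after reading c: {7}.
Now take the lambda-closure:
From 7 via lambda: add 8.
From 8 via lambda: add 5.
From 5 via lambda: add 9.
No new states can be added; the closed set is {5, 7, 8, 9}.

{5, 7, 8, 9}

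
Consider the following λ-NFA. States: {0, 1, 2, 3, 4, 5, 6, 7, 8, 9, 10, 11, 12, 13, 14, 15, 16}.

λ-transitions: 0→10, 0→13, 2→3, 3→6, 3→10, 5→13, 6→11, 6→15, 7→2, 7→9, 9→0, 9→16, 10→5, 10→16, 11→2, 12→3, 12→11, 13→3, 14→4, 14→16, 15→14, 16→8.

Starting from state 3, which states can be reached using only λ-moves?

{2, 3, 4, 5, 6, 8, 10, 11, 13, 14, 15, 16}

Start with {3}.
From 3 via λ: add 6, 10.
From 6 via λ: add 11, 15.
From 10 via λ: add 5, 16.
From 5 via λ: add 13.
From 11 via λ: add 2.
From 15 via λ: add 14.
From 16 via λ: add 8.
From 14 via λ: add 4.
No new states can be added; the closed set is {2, 3, 4, 5, 6, 8, 10, 11, 13, 14, 15, 16}.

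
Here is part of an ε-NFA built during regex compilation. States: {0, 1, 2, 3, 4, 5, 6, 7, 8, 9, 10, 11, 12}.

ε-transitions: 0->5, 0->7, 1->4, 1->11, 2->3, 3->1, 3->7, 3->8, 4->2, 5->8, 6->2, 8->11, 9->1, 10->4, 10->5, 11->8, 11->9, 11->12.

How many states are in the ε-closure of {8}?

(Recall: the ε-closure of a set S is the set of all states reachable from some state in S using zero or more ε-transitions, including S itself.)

Start with {8}.
From 8 via ε: add 11.
From 11 via ε: add 9, 12.
From 9 via ε: add 1.
From 1 via ε: add 4.
From 4 via ε: add 2.
From 2 via ε: add 3.
From 3 via ε: add 7.
ε-closure = {1, 2, 3, 4, 7, 8, 9, 11, 12}, which has 9 states.

9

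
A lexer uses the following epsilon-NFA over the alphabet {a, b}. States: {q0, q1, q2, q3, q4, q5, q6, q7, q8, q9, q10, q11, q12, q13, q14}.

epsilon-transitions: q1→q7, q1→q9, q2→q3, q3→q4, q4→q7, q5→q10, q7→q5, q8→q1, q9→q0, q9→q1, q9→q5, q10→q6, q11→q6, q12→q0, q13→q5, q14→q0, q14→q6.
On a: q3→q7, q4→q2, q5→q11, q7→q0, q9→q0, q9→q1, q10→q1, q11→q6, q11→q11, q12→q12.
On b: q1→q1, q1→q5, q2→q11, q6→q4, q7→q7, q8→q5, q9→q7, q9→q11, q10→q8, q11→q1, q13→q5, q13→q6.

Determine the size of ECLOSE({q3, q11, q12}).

9

Start with {q3, q11, q12}.
From q3 via epsilon: add q4.
From q11 via epsilon: add q6.
From q12 via epsilon: add q0.
From q4 via epsilon: add q7.
From q7 via epsilon: add q5.
From q5 via epsilon: add q10.
epsilon-closure = {q0, q3, q4, q5, q6, q7, q10, q11, q12}, which has 9 states.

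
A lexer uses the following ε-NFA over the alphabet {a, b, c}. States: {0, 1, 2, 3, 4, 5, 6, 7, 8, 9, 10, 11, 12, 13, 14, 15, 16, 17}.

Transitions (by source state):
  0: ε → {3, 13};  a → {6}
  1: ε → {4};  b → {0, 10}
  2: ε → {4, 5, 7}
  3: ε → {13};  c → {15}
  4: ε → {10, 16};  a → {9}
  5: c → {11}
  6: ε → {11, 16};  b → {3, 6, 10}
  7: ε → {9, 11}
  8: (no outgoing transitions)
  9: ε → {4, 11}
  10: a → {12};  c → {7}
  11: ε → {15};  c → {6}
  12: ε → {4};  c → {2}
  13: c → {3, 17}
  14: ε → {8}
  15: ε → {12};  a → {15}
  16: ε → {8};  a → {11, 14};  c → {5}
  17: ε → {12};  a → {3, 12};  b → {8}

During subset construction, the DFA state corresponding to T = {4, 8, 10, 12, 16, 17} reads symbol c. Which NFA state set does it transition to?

{2, 4, 5, 7, 8, 9, 10, 11, 12, 15, 16}

10 on c → {7}.
12 on c → {2}.
16 on c → {5}.
No c-transition from 4, 8, 17.
Union after reading c: {2, 5, 7}.
Now take the ε-closure:
From 2 via ε: add 4.
From 7 via ε: add 9, 11.
From 4 via ε: add 10, 16.
From 11 via ε: add 15.
From 15 via ε: add 12.
From 16 via ε: add 8.
No new states can be added; the closed set is {2, 4, 5, 7, 8, 9, 10, 11, 12, 15, 16}.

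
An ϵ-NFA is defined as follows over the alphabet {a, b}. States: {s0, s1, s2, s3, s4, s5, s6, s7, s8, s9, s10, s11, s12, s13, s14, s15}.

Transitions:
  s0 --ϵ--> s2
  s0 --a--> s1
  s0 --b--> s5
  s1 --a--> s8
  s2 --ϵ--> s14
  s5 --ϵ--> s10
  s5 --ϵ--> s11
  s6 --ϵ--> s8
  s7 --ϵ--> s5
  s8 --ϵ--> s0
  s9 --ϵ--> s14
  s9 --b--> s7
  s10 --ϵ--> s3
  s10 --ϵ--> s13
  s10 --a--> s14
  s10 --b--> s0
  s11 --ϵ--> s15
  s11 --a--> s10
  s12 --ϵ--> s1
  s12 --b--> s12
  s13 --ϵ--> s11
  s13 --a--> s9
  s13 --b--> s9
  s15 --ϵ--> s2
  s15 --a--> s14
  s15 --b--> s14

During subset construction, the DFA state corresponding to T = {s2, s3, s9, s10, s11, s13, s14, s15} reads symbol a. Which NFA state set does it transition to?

{s2, s3, s9, s10, s11, s13, s14, s15}

s10 on a → {s14}.
s11 on a → {s10}.
s13 on a → {s9}.
s15 on a → {s14}.
No a-transition from s2, s3, s9, s14.
Union after reading a: {s9, s10, s14}.
Now take the ϵ-closure:
From s10 via ϵ: add s3, s13.
From s13 via ϵ: add s11.
From s11 via ϵ: add s15.
From s15 via ϵ: add s2.
No new states can be added; the closed set is {s2, s3, s9, s10, s11, s13, s14, s15}.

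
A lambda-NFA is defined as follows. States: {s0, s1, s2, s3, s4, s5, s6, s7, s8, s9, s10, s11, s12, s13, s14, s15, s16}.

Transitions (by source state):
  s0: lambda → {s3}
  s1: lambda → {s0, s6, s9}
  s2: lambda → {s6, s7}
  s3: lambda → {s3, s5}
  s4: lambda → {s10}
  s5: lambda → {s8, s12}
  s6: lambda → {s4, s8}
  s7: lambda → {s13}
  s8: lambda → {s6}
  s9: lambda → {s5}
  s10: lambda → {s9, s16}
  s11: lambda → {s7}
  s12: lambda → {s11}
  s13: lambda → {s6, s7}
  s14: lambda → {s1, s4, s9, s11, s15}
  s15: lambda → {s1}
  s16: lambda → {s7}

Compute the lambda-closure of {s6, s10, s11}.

{s4, s5, s6, s7, s8, s9, s10, s11, s12, s13, s16}

Start with {s6, s10, s11}.
From s6 via lambda: add s4, s8.
From s10 via lambda: add s9, s16.
From s11 via lambda: add s7.
From s7 via lambda: add s13.
From s9 via lambda: add s5.
From s5 via lambda: add s12.
No new states can be added; the closed set is {s4, s5, s6, s7, s8, s9, s10, s11, s12, s13, s16}.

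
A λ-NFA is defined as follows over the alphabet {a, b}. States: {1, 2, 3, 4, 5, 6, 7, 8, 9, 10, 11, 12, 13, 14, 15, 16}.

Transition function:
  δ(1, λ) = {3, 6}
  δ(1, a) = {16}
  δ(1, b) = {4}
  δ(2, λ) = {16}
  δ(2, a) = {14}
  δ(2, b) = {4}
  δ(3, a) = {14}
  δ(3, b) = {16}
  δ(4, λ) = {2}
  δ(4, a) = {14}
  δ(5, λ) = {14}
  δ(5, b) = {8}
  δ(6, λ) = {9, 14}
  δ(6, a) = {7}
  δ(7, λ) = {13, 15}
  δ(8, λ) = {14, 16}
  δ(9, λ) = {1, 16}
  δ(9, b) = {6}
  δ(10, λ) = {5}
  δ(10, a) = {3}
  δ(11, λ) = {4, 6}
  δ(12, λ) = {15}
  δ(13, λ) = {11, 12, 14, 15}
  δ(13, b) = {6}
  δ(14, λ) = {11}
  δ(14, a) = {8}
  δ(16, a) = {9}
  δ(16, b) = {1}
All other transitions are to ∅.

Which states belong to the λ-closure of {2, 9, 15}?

Start with {2, 9, 15}.
From 2 via λ: add 16.
From 9 via λ: add 1.
From 1 via λ: add 3, 6.
From 6 via λ: add 14.
From 14 via λ: add 11.
From 11 via λ: add 4.
No new states can be added; the closed set is {1, 2, 3, 4, 6, 9, 11, 14, 15, 16}.

{1, 2, 3, 4, 6, 9, 11, 14, 15, 16}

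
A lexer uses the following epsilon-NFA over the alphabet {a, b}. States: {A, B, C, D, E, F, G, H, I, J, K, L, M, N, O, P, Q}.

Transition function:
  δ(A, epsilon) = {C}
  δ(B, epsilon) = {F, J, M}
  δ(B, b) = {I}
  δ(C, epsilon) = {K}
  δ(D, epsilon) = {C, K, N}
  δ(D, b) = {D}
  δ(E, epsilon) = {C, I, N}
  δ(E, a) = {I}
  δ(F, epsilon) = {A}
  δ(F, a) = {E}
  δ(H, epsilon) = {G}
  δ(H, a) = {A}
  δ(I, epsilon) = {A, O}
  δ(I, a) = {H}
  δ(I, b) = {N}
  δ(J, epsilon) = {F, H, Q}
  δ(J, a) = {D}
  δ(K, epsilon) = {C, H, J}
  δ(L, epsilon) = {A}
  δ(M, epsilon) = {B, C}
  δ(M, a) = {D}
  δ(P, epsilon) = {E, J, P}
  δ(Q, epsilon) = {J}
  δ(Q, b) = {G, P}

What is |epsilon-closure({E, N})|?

Start with {E, N}.
From E via epsilon: add C, I.
From C via epsilon: add K.
From I via epsilon: add A, O.
From K via epsilon: add H, J.
From H via epsilon: add G.
From J via epsilon: add F, Q.
epsilon-closure = {A, C, E, F, G, H, I, J, K, N, O, Q}, which has 12 states.

12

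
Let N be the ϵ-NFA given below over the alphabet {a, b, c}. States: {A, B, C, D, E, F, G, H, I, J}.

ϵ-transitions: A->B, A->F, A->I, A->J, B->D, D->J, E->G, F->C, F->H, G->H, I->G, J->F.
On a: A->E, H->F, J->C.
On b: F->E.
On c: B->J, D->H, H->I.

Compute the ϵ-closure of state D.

{C, D, F, H, J}

Start with {D}.
From D via ϵ: add J.
From J via ϵ: add F.
From F via ϵ: add C, H.
No new states can be added; the closed set is {C, D, F, H, J}.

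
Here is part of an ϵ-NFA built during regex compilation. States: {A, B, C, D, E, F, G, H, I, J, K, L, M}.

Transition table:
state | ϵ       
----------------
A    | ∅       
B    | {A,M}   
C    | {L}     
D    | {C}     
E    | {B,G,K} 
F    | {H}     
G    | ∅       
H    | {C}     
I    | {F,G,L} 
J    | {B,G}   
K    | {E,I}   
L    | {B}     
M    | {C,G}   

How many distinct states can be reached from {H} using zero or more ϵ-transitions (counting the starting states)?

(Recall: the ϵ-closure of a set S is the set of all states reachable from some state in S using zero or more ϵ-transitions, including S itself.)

Start with {H}.
From H via ϵ: add C.
From C via ϵ: add L.
From L via ϵ: add B.
From B via ϵ: add A, M.
From M via ϵ: add G.
ϵ-closure = {A, B, C, G, H, L, M}, which has 7 states.

7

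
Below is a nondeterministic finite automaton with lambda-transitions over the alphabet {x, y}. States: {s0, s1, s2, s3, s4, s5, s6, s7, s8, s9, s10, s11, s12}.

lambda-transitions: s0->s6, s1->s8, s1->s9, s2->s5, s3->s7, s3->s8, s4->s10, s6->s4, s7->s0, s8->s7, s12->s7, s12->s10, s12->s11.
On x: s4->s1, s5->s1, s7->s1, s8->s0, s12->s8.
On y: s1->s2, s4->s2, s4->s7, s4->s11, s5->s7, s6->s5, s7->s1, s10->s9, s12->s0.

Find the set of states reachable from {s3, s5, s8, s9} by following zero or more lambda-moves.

{s0, s3, s4, s5, s6, s7, s8, s9, s10}

Start with {s3, s5, s8, s9}.
From s3 via lambda: add s7.
From s7 via lambda: add s0.
From s0 via lambda: add s6.
From s6 via lambda: add s4.
From s4 via lambda: add s10.
No new states can be added; the closed set is {s0, s3, s4, s5, s6, s7, s8, s9, s10}.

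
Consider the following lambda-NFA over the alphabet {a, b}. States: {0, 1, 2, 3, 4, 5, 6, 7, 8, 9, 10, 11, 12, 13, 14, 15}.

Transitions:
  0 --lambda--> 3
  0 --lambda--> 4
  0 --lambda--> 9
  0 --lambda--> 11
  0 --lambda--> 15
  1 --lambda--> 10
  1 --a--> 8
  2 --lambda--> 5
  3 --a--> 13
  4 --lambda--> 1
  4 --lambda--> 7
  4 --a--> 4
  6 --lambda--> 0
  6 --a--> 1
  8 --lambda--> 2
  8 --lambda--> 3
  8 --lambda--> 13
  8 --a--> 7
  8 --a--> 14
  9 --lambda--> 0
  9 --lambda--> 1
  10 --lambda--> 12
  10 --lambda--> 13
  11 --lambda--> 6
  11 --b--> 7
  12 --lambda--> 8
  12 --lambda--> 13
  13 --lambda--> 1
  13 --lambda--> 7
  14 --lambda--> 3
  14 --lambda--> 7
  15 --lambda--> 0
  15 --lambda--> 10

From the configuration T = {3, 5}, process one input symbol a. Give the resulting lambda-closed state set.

3 on a → {13}.
No a-transition from 5.
Union after reading a: {13}.
Now take the lambda-closure:
From 13 via lambda: add 1, 7.
From 1 via lambda: add 10.
From 10 via lambda: add 12.
From 12 via lambda: add 8.
From 8 via lambda: add 2, 3.
From 2 via lambda: add 5.
No new states can be added; the closed set is {1, 2, 3, 5, 7, 8, 10, 12, 13}.

{1, 2, 3, 5, 7, 8, 10, 12, 13}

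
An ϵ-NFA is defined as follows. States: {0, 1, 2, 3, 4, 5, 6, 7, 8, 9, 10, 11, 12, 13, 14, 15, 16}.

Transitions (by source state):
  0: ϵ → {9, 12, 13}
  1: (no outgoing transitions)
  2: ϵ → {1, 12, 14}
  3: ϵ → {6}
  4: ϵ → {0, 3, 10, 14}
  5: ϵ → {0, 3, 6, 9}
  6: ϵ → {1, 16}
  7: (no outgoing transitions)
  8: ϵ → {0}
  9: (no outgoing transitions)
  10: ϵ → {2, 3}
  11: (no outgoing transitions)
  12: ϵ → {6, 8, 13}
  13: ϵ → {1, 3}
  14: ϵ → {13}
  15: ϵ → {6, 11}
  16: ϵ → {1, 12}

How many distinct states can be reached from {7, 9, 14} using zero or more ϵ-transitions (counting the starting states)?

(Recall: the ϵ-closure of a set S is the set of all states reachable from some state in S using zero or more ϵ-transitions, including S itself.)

11

Start with {7, 9, 14}.
From 14 via ϵ: add 13.
From 13 via ϵ: add 1, 3.
From 3 via ϵ: add 6.
From 6 via ϵ: add 16.
From 16 via ϵ: add 12.
From 12 via ϵ: add 8.
From 8 via ϵ: add 0.
ϵ-closure = {0, 1, 3, 6, 7, 8, 9, 12, 13, 14, 16}, which has 11 states.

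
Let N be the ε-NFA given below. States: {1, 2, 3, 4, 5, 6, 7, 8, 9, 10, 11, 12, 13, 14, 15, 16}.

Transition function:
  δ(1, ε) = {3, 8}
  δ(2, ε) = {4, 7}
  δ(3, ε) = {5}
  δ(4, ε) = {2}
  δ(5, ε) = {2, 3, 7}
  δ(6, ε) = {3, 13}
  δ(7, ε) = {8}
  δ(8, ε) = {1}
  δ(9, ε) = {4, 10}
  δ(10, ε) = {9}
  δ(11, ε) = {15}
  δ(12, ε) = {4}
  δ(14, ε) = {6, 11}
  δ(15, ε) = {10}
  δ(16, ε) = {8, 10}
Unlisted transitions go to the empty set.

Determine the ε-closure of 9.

Start with {9}.
From 9 via ε: add 4, 10.
From 4 via ε: add 2.
From 2 via ε: add 7.
From 7 via ε: add 8.
From 8 via ε: add 1.
From 1 via ε: add 3.
From 3 via ε: add 5.
No new states can be added; the closed set is {1, 2, 3, 4, 5, 7, 8, 9, 10}.

{1, 2, 3, 4, 5, 7, 8, 9, 10}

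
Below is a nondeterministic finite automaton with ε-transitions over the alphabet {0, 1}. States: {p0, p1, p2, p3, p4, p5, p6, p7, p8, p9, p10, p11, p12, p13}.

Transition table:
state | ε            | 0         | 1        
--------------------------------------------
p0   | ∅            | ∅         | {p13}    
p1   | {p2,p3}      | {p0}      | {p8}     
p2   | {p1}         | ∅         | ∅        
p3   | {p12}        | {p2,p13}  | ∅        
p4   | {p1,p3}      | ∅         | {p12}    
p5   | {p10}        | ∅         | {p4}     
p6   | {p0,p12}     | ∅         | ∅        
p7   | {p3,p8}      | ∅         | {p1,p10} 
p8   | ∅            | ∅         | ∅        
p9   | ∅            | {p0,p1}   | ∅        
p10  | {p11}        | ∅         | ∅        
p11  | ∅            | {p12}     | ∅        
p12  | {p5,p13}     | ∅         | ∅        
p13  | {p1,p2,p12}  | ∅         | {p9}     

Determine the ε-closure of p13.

{p1, p2, p3, p5, p10, p11, p12, p13}

Start with {p13}.
From p13 via ε: add p1, p2, p12.
From p1 via ε: add p3.
From p12 via ε: add p5.
From p5 via ε: add p10.
From p10 via ε: add p11.
No new states can be added; the closed set is {p1, p2, p3, p5, p10, p11, p12, p13}.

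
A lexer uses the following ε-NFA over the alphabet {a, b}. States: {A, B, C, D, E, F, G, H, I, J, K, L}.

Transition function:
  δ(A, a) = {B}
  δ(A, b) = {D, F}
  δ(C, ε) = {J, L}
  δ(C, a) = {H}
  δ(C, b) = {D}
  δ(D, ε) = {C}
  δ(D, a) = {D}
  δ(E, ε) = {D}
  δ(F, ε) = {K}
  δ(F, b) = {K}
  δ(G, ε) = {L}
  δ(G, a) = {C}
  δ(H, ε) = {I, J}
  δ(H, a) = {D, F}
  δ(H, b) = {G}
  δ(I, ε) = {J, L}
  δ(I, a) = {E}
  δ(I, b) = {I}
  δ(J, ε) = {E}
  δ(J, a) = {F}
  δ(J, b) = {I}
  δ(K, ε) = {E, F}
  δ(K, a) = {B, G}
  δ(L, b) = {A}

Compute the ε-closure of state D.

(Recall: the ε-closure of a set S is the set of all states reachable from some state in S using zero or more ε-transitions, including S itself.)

Start with {D}.
From D via ε: add C.
From C via ε: add J, L.
From J via ε: add E.
No new states can be added; the closed set is {C, D, E, J, L}.

{C, D, E, J, L}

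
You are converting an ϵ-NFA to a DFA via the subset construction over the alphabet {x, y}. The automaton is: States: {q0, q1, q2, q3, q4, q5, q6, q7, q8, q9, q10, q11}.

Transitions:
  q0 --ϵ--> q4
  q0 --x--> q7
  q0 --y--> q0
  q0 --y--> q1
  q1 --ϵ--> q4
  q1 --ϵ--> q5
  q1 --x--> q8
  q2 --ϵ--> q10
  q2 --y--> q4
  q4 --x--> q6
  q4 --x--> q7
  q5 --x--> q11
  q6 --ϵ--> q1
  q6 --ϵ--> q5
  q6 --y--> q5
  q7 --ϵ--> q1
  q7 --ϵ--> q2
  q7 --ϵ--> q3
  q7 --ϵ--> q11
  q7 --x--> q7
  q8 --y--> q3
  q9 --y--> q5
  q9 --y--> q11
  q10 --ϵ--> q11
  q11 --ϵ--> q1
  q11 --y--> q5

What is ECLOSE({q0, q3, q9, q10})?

{q0, q1, q3, q4, q5, q9, q10, q11}

Start with {q0, q3, q9, q10}.
From q0 via ϵ: add q4.
From q10 via ϵ: add q11.
From q11 via ϵ: add q1.
From q1 via ϵ: add q5.
No new states can be added; the closed set is {q0, q1, q3, q4, q5, q9, q10, q11}.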